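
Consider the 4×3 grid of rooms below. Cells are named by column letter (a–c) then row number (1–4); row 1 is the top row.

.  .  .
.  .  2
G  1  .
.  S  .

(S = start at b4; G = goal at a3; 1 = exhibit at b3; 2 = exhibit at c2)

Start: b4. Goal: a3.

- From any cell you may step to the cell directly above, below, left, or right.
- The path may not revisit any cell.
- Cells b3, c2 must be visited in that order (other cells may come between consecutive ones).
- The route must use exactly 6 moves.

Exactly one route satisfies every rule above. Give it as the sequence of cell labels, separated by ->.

b4 -> b3 -> c3 -> c2 -> b2 -> a2 -> a3

The waypoints must appear in the order b3, c2, with no cell reused.
Route from b4: up 1 to b3, right 1 to c3, up 1 to c2, left 2 to a2, down 1 to a3 — 6 moves in all.
Check: order respected (1 at step 1, 2 at step 3); 6 moves as required.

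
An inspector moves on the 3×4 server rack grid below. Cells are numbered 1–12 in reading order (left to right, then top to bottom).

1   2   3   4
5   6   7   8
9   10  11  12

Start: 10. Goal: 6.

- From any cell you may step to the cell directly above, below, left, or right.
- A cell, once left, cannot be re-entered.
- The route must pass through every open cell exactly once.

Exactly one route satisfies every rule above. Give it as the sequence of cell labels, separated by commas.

Need to visit all 12 open cells exactly once, starting at 10 and ending at 6.
Cell 1 has only two open neighbours (5 and 2), so the path must pass straight through it: one of those is the cell it's entered from and the other is where it exits.
Route from 10: left to 9, 2× up (reaching 1), 3× right (reaching 4), 2× down (reaching 12), left to 11, up to 7, left to 6 — 11 moves in all.
Check: all 12 open cells covered.

10, 9, 5, 1, 2, 3, 4, 8, 12, 11, 7, 6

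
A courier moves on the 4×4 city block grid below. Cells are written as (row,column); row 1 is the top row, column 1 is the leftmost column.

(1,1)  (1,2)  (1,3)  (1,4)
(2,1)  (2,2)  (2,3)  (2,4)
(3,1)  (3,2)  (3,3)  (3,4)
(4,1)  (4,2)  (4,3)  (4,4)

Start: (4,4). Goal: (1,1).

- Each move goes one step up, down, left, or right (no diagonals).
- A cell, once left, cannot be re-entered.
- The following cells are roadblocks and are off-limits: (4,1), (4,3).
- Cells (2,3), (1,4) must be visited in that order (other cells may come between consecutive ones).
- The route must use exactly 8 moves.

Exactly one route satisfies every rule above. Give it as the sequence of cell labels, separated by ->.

The waypoints must appear in the order (2,3), (1,4), with no cell reused.
Route from (4,4): up to (3,4), left to (3,3), up to (2,3), right to (2,4), up to (1,4), 3× left (reaching (1,1)) — 8 moves in all.
Check: order respected ((2,3) at step 3, (1,4) at step 5); 8 moves as required.

(4,4) -> (3,4) -> (3,3) -> (2,3) -> (2,4) -> (1,4) -> (1,3) -> (1,2) -> (1,1)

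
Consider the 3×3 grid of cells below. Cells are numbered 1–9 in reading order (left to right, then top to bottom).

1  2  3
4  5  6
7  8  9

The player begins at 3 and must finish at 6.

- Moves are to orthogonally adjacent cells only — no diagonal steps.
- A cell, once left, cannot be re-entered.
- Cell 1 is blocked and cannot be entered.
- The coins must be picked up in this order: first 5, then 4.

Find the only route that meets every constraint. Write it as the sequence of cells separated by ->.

3 -> 2 -> 5 -> 4 -> 7 -> 8 -> 9 -> 6

The waypoints must appear in the order 5, 4, with no cell reused.
Route from 3: left 1 to 2, down 1 to 5, left 1 to 4, down 1 to 7, right 2 to 9, up 1 to 6 — 7 moves in all.
Check: order respected (5 at step 2, 4 at step 3).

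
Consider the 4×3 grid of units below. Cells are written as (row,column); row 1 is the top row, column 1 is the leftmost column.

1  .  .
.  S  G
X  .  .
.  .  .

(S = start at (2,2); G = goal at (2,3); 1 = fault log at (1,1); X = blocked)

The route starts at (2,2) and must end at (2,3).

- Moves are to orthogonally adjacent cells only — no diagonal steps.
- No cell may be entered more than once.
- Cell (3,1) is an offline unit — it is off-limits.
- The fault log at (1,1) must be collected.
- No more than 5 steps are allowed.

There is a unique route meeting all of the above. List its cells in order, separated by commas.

(2,2), (2,1), (1,1), (1,2), (1,3), (2,3)

Any route must reach (1,1) and still end at (2,3) within 5 moves, so the order of the required stops is forced.
Route from (2,2): left 1 to (2,1), up 1 to (1,1), right 2 to (1,3), down 1 to (2,3) — 5 moves in all.
Check: all required cells visited; 5 ≤ 5 moves.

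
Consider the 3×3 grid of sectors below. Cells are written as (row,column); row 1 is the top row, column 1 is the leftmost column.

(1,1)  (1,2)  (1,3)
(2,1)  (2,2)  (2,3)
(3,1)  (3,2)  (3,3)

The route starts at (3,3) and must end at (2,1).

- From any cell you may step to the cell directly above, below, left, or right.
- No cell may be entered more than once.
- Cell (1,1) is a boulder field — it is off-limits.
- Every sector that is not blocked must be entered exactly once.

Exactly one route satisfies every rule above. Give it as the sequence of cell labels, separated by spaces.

(3,3) (2,3) (1,3) (1,2) (2,2) (3,2) (3,1) (2,1)

Need to visit all 8 open cells exactly once, starting at (3,3) and ending at (2,1).
Route from (3,3): up 2 to (1,3), left 1 to (1,2), down 2 to (3,2), left 1 to (3,1), up 1 to (2,1) — 7 moves in all.
Check: all 8 open cells covered.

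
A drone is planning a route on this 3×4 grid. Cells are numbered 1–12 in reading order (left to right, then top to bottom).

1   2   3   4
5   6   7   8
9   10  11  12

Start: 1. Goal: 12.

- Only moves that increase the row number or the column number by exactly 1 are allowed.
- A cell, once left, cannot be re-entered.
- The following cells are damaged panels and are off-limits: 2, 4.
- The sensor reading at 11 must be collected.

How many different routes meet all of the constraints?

3

A right/down-only route from 1 to 12 makes exactly 2 down-moves and 3 right-moves in some order.
With no other constraints that would be C(5,2) = 10 routes.
Split at 11 and multiply the segment counts (each segment already excludes blocked cells): 1→11: 3; 11→12: 1; product = 3.
That gives 3 routes.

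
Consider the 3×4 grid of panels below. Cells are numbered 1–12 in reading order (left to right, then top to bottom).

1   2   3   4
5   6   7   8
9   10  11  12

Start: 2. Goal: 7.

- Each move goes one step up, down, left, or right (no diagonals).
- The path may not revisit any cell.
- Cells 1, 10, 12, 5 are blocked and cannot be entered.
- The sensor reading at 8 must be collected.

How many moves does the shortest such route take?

Any route passes through 8 somewhere between 2 and 7. Summing Manhattan distances along the two legs (2 → 8 → 7) gives a lower bound of 3 + 1 = 4 moves.
A route of 4 moves achieves this: 2 → 3 → 4 → 8 → 7.
Since 4 matches the lower bound, it is optimal.

4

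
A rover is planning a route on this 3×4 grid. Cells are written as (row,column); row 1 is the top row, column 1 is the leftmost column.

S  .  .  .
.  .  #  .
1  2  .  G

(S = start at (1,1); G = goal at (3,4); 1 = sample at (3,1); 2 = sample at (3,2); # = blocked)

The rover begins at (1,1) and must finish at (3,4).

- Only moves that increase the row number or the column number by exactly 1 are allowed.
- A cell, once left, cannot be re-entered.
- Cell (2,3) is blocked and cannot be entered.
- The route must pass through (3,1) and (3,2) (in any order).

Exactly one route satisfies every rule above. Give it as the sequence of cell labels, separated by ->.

(1,1) -> (2,1) -> (3,1) -> (3,2) -> (3,3) -> (3,4)

Moves only go right or down, so the column and row indices never decrease.
Route from (1,1): down 2 to (3,1), right 3 to (3,4) — 5 moves in all.
Check: all required cells visited.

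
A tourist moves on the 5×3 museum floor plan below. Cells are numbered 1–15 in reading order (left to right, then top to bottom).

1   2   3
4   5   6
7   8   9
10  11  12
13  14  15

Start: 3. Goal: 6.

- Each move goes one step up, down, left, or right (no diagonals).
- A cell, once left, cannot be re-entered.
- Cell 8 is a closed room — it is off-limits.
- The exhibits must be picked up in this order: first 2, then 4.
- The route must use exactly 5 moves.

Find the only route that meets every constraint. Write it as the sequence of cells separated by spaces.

3 2 1 4 5 6

The waypoints must appear in the order 2, 4, with no cell reused.
Route from 3: left 2 to 1, down 1 to 4, right 2 to 6 — 5 moves in all.
Check: order respected (2 at step 1, 4 at step 3); 5 moves as required.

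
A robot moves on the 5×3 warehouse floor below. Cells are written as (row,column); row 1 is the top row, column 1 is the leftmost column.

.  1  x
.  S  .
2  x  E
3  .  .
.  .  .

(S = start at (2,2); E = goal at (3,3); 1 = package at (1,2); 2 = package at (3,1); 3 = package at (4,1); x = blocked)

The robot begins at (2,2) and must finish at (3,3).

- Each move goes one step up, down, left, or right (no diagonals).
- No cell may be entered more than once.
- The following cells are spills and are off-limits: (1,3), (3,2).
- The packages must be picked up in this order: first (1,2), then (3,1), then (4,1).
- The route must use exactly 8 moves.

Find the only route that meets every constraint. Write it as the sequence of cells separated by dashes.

The waypoints must appear in the order (1,2), (3,1), (4,1), with no cell reused.
Route from (2,2): up to (1,2), left to (1,1), 3× down (reaching (4,1)), 2× right (reaching (4,3)), up to (3,3) — 8 moves in all.
Check: order respected (1 at step 1, 2 at step 4, 3 at step 5); 8 moves as required.

(2,2) - (1,2) - (1,1) - (2,1) - (3,1) - (4,1) - (4,2) - (4,3) - (3,3)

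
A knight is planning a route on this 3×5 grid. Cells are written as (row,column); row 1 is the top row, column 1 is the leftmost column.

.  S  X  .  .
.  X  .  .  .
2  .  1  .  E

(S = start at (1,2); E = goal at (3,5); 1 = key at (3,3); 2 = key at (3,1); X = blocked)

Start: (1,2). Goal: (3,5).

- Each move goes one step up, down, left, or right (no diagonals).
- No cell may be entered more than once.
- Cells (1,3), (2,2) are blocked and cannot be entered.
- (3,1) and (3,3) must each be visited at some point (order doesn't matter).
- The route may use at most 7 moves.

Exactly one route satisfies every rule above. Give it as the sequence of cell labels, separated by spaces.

The budget equals the shortest possible length, so every move has to be on a shortest route through the required cells.
Route from (1,2): left 1 to (1,1), down 2 to (3,1), right 4 to (3,5) — 7 moves in all.
Check: all required cells visited; 7 ≤ 7 moves.

(1,2) (1,1) (2,1) (3,1) (3,2) (3,3) (3,4) (3,5)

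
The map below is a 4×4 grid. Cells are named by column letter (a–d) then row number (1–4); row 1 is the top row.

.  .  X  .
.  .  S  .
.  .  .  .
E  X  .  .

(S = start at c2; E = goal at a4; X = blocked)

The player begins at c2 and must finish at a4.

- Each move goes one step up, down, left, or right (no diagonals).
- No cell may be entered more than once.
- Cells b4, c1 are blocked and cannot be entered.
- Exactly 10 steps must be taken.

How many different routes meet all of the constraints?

Need simple routes of exactly 10 moves from c2 to a4 (Manhattan distance 4, so 3 moves are spent on a detour and 3 undoing it).
Enumerating: c2 d2 d3 d4 c4 c3 b3 b2 a2 a3 a4 | c2 d2 d3 c3 b3 b2 b1 a1 a2 a3 a4.
That gives 2 routes.

2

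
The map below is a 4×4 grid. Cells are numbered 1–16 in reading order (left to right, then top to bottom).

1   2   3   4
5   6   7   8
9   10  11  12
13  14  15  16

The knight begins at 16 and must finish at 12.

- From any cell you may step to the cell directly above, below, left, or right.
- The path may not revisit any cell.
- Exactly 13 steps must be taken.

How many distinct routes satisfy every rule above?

Need simple routes of exactly 13 moves from 16 to 12 (Manhattan distance 1, so 6 moves are spent on a detour and 6 undoing it).
Branch systematically from the start, pruning whenever the remaining move budget drops below the Manhattan distance to 12 or differs from it in parity. Every completion starts via 15: 24 (no valid completion starts via 12).
That gives 24 routes.

24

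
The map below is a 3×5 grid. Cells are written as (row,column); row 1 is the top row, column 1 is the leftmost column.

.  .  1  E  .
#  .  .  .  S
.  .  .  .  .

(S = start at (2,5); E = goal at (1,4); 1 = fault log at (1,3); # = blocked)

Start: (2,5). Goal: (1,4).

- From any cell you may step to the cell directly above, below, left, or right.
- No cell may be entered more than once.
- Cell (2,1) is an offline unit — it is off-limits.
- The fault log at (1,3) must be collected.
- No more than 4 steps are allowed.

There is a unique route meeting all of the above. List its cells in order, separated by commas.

(2,5), (2,4), (2,3), (1,3), (1,4)

Any route must reach (1,3) and still end at (1,4) within 4 moves, so the order of the required stops is forced.
Route from (2,5): left 2 to (2,3), up 1 to (1,3), right 1 to (1,4) — 4 moves in all.
Check: all required cells visited; 4 ≤ 4 moves.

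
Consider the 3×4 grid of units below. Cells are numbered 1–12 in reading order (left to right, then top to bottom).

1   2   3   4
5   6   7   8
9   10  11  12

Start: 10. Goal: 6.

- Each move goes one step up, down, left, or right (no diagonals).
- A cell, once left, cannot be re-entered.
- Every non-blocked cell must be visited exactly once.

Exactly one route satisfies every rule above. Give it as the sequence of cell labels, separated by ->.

Need to visit all 12 open cells exactly once, starting at 10 and ending at 6.
Route from 10: left 1 to 9, up 2 to 1, right 3 to 4, down 2 to 12, left 1 to 11, up 1 to 7, left 1 to 6 — 11 moves in all.
Check: all 12 open cells covered.

10 -> 9 -> 5 -> 1 -> 2 -> 3 -> 4 -> 8 -> 12 -> 11 -> 7 -> 6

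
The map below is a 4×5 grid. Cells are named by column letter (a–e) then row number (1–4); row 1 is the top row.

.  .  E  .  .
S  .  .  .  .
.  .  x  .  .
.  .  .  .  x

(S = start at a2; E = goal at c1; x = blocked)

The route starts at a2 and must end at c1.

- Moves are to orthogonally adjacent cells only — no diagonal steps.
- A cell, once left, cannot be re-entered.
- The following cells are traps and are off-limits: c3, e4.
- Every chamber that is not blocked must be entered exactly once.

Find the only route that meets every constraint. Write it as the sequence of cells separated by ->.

Need to visit all 18 open cells exactly once, starting at a2 and ending at c1.
Route from a2: up to a1, right to b1, 2× down (reaching b3), left to a3, down to a4, 3× right (reaching d4), up to d3, right to e3, 2× up (reaching e1), left to d1, down to d2, left to c2, up to c1 — 17 moves in all.
Check: all 18 open cells covered.

a2 -> a1 -> b1 -> b2 -> b3 -> a3 -> a4 -> b4 -> c4 -> d4 -> d3 -> e3 -> e2 -> e1 -> d1 -> d2 -> c2 -> c1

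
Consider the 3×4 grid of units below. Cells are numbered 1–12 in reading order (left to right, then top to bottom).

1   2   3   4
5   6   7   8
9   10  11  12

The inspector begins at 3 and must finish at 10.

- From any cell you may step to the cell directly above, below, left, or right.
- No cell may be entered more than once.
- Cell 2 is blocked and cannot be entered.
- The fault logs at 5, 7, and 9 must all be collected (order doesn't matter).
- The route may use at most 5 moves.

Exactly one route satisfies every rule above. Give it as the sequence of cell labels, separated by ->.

3 -> 7 -> 6 -> 5 -> 9 -> 10

The budget equals the shortest possible length, so every move has to be on a shortest route through the required cells.
Route from 3: down to 7, 2× left (reaching 5), down to 9, right to 10 — 5 moves in all.
Check: all required cells visited; 5 ≤ 5 moves.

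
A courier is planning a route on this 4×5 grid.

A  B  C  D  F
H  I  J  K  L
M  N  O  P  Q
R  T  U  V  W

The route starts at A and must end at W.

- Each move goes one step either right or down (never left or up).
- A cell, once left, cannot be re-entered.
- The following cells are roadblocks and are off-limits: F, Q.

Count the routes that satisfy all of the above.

A right/down-only route from A to W makes exactly 3 down-moves and 4 right-moves in some order.
With no other constraints that would be C(7,3) = 35 routes.
Subtract routes through each blocked cell (inclusion–exclusion for overlaps): − through F: 1 − through Q: 15 + through F&Q: 1 → 20.
That gives 20 routes.

20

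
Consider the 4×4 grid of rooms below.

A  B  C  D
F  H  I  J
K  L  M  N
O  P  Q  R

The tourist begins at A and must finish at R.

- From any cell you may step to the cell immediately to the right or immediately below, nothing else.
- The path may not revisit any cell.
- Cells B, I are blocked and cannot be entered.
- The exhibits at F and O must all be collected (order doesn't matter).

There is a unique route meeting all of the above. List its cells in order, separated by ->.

Moves only go right or down, so the column and row indices never decrease.
Route from A: down 3 to O, right 3 to R — 6 moves in all.
Check: all required cells visited.

A -> F -> K -> O -> P -> Q -> R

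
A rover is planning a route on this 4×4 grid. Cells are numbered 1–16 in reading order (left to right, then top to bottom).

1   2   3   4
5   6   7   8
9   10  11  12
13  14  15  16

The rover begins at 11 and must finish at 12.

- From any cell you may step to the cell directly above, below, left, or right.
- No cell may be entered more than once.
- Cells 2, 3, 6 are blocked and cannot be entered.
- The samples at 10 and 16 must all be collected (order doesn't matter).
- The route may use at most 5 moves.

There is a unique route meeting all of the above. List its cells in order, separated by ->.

Any route must reach 10 and 16 and still end at 12 within 5 moves, so the order of the required stops is forced.
Route from 11: left 1 to 10, down 1 to 14, right 2 to 16, up 1 to 12 — 5 moves in all.
Check: all required cells visited; 5 ≤ 5 moves.

11 -> 10 -> 14 -> 15 -> 16 -> 12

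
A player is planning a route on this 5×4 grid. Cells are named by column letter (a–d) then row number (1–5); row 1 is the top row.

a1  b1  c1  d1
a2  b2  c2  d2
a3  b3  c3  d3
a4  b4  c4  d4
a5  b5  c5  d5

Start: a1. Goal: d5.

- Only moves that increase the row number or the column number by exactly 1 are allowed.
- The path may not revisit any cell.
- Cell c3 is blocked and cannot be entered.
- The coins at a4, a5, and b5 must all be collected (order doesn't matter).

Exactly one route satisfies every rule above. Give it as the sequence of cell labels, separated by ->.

Moves only go right or down, so the column and row indices never decrease.
Route from a1: down 4 to a5, right 3 to d5 — 7 moves in all.
Check: all required cells visited.

a1 -> a2 -> a3 -> a4 -> a5 -> b5 -> c5 -> d5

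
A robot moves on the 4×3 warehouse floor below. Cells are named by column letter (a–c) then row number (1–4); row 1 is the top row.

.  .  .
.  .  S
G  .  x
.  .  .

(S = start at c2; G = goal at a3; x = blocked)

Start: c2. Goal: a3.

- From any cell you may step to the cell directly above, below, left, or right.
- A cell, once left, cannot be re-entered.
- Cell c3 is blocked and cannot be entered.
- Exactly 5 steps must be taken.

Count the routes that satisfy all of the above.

5

Need simple routes of exactly 5 moves from c2 to a3 (Manhattan distance 3, so 1 moves are spent on a detour and 1 undoing it).
Enumerating: c2 c1 b1 b2 b3 a3 | c2 c1 b1 b2 a2 a3 | c2 c1 b1 a1 a2 a3 | c2 b2 b1 a1 a2 a3 | c2 b2 b3 b4 a4 a3.
That gives 5 routes.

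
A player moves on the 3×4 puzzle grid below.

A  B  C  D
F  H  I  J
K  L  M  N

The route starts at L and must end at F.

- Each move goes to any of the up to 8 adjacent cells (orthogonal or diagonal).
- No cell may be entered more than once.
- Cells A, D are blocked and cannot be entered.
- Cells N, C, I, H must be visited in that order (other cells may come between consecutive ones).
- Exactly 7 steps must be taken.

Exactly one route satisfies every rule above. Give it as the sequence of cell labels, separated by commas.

L, M, N, J, C, I, H, F

The waypoints must appear in the order N, C, I, H, with no cell reused.
Route from L: 2× right (reaching N), up to J, up-left to C, down to I, 2× left (reaching F) — 7 moves in all.
Check: order respected (N at step 2, C at step 4, I at step 5, H at step 6); 7 moves as required.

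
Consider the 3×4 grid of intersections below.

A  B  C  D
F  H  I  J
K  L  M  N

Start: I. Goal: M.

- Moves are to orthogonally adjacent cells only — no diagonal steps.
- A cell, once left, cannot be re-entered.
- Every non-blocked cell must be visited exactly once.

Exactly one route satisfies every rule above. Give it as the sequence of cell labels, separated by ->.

Need to visit all 12 open cells exactly once, starting at I and ending at M.
Cell N has only two open neighbours (J and M), so the path must pass straight through it: one of those is the cell it's entered from and the other is where it exits.
Route from I: left 1 to H, down 1 to L, left 1 to K, up 2 to A, right 3 to D, down 2 to N, left 1 to M — 11 moves in all.
Check: all 12 open cells covered.

I -> H -> L -> K -> F -> A -> B -> C -> D -> J -> N -> M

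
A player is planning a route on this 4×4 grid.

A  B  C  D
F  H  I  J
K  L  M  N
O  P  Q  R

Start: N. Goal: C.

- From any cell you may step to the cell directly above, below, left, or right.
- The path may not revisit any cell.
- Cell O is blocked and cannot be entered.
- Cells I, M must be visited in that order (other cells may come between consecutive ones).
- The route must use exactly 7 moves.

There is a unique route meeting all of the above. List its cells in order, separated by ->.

The waypoints must appear in the order I, M, with no cell reused.
Route from N: up to J, left to I, down to M, left to L, 2× up (reaching B), right to C — 7 moves in all.
Check: order respected (I at step 2, M at step 3); 7 moves as required.

N -> J -> I -> M -> L -> H -> B -> C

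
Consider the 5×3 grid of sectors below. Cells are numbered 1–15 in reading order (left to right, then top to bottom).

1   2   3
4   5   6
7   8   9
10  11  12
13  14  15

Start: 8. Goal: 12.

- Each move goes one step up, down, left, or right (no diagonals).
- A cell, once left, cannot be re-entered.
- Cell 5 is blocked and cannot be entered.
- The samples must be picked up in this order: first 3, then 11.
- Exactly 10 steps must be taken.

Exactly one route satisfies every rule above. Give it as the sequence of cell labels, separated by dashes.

8 - 9 - 6 - 3 - 2 - 1 - 4 - 7 - 10 - 11 - 12

The waypoints must appear in the order 3, 11, with no cell reused.
Route from 8: right 1 to 9, up 2 to 3, left 2 to 1, down 3 to 10, right 2 to 12 — 10 moves in all.
Check: order respected (3 at step 3, 11 at step 9); 10 moves as required.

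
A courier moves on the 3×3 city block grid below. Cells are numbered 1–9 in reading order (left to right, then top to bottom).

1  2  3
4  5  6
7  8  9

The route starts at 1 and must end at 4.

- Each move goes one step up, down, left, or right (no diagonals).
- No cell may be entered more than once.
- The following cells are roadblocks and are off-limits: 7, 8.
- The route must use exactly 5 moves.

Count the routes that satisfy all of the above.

1

Need simple routes of exactly 5 moves from 1 to 4 (Manhattan distance 1, so 2 moves are spent on a detour and 2 undoing it).
Enumerating: 1 2 3 6 5 4.
That gives 1 route.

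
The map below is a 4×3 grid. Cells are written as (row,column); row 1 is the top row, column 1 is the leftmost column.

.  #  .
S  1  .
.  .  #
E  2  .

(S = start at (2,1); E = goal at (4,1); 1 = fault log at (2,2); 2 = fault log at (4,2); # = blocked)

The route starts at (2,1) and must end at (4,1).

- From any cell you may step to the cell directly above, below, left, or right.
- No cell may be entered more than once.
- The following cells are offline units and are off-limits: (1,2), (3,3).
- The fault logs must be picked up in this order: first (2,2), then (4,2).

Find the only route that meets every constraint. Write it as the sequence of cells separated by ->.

(2,1) -> (2,2) -> (3,2) -> (4,2) -> (4,1)

The waypoints must appear in the order (2,2), (4,2), with no cell reused.
Route from (2,1): right 1 to (2,2), down 2 to (4,2), left 1 to (4,1) — 4 moves in all.
Check: order respected (1 at step 1, 2 at step 3).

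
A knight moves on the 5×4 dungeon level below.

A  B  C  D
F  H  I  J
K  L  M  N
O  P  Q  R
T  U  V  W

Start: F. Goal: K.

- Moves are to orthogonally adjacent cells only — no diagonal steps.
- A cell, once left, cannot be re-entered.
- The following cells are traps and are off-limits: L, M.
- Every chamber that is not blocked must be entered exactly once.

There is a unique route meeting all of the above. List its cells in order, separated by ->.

F -> A -> B -> H -> I -> C -> D -> J -> N -> R -> W -> V -> Q -> P -> U -> T -> O -> K

Need to visit all 18 open cells exactly once, starting at F and ending at K.
Route from F: up 1 to A, right 1 to B, down 1 to H, right 1 to I, up 1 to C, right 1 to D, down 4 to W, left 1 to V, up 1 to Q, left 1 to P, down 1 to U, left 1 to T, up 2 to K — 17 moves in all.
Check: all 18 open cells covered.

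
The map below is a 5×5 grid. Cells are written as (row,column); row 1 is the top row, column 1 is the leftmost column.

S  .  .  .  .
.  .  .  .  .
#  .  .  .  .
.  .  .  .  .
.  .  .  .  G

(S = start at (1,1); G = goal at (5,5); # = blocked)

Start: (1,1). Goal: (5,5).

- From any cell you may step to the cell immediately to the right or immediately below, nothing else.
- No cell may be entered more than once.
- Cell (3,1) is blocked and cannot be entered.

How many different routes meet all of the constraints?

55

A right/down-only route from (1,1) to (5,5) makes exactly 4 down-moves and 4 right-moves in some order.
With no other constraints that would be C(8,4) = 70 routes.
Subtract routes through each blocked cell (inclusion–exclusion for overlaps): − through (3,1): 15 → 55.
That gives 55 routes.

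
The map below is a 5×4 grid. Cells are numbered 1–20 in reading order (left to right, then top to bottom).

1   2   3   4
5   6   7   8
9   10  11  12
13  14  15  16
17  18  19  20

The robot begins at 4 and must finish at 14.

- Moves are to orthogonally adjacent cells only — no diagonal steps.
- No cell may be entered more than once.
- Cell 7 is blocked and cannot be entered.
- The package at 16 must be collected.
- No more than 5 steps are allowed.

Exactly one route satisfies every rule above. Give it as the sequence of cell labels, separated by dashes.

4 - 8 - 12 - 16 - 15 - 14

The budget equals the shortest possible length, so every move has to be on a shortest route through the required cells.
Route from 4: down 3 to 16, left 2 to 14 — 5 moves in all.
Check: all required cells visited; 5 ≤ 5 moves.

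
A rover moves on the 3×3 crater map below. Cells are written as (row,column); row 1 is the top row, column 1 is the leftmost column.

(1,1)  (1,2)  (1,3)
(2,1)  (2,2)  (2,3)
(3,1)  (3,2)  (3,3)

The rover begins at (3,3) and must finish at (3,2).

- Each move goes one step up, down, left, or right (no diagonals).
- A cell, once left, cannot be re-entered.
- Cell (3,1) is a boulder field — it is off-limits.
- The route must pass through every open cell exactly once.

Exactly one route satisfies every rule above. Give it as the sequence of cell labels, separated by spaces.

Need to visit all 8 open cells exactly once, starting at (3,3) and ending at (3,2).
Cell (1,1) has only two open neighbours ((2,1) and (1,2)), so the path must pass straight through it: one of those is the cell it's entered from and the other is where it exits.
Route from (3,3): 2× up (reaching (1,3)), 2× left (reaching (1,1)), down to (2,1), right to (2,2), down to (3,2) — 7 moves in all.
Check: all 8 open cells covered.

(3,3) (2,3) (1,3) (1,2) (1,1) (2,1) (2,2) (3,2)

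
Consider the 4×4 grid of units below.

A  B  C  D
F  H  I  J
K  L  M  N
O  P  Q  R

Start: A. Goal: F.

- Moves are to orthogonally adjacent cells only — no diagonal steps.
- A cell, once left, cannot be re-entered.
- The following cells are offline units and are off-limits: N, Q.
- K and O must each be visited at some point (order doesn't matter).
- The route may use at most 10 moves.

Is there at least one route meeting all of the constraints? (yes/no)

One route that works: A → B → H → L → P → O → K → F.

yes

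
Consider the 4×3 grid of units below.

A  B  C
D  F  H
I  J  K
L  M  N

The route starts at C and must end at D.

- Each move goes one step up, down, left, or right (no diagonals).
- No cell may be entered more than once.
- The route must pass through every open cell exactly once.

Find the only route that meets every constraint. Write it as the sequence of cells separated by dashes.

Need to visit all 12 open cells exactly once, starting at C and ending at D.
Cell N has only two open neighbours (K and M), so the path must pass straight through it: one of those is the cell it's entered from and the other is where it exits.
Route from C: 3× down (reaching N), 2× left (reaching L), up to I, right to J, 2× up (reaching B), left to A, down to D — 11 moves in all.
Check: all 12 open cells covered.

C - H - K - N - M - L - I - J - F - B - A - D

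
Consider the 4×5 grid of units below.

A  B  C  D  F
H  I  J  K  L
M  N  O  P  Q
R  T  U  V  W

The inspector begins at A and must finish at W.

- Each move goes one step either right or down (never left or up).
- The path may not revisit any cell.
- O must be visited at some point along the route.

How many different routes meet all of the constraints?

18

A right/down-only route from A to W makes exactly 3 down-moves and 4 right-moves in some order.
With no other constraints that would be C(7,3) = 35 routes.
Split at O and multiply the segment counts: A→O: 6; O→W: 3; product = 18.
That gives 18 routes.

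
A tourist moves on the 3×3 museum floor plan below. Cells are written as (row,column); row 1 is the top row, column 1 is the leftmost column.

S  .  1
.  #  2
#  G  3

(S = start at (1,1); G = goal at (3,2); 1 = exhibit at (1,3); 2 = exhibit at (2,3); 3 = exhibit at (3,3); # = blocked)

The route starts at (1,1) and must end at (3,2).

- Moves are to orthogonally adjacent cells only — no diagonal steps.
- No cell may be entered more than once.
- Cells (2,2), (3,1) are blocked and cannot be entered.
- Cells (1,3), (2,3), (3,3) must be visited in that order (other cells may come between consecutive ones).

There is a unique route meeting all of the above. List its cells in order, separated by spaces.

(1,1) (1,2) (1,3) (2,3) (3,3) (3,2)

The waypoints must appear in the order (1,3), (2,3), (3,3), with no cell reused.
Route from (1,1): right 2 to (1,3), down 2 to (3,3), left 1 to (3,2) — 5 moves in all.
Check: order respected (1 at step 2, 2 at step 3, 3 at step 4).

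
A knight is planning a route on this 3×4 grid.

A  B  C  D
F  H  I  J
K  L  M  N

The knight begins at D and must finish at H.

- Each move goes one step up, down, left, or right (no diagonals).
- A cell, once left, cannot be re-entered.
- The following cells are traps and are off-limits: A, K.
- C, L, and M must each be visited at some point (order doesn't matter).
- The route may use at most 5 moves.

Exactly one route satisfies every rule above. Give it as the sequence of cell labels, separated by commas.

The 5-move cap with required stops at C, L, M leaves no slack for detours.
Route from D: left to C, 2× down (reaching M), left to L, up to H — 5 moves in all.
Check: all required cells visited; 5 ≤ 5 moves.

D, C, I, M, L, H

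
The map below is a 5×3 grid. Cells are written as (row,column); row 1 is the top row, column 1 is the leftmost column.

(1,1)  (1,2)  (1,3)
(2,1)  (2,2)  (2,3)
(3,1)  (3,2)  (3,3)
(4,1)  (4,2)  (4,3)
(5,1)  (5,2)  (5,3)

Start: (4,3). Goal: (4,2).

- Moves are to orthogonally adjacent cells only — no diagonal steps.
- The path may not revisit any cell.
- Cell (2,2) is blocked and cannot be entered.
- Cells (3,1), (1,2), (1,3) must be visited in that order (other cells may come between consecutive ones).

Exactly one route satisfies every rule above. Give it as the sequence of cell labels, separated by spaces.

(4,3) (5,3) (5,2) (5,1) (4,1) (3,1) (2,1) (1,1) (1,2) (1,3) (2,3) (3,3) (3,2) (4,2)

The waypoints must appear in the order (3,1), (1,2), (1,3), with no cell reused.
Route from (4,3): down to (5,3), 2× left (reaching (5,1)), 4× up (reaching (1,1)), 2× right (reaching (1,3)), 2× down (reaching (3,3)), left to (3,2), down to (4,2) — 13 moves in all.
Check: order respected ((3,1) at step 5, (1,2) at step 8, (1,3) at step 9).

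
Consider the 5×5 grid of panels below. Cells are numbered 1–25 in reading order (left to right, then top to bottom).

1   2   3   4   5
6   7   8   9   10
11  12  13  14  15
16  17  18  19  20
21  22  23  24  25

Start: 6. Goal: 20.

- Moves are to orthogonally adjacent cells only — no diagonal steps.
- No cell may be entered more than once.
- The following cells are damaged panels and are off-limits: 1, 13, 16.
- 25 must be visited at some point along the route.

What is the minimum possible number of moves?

Any route passes through 25 somewhere between 6 and 20. Summing Manhattan distances along the two legs (6 → 25 → 20) gives a lower bound of 7 + 1 = 8 moves.
A route of 8 moves achieves this: 6 → 11 → 12 → 17 → 22 → 23 → 24 → 25 → 20.
Since 8 matches the lower bound, it is optimal.

8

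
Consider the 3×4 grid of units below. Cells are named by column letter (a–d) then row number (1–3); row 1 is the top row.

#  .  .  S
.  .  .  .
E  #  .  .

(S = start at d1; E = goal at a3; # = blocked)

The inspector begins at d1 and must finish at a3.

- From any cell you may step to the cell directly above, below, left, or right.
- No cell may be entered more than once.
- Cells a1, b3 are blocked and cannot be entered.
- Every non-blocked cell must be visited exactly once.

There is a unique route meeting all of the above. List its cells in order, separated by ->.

d1 -> d2 -> d3 -> c3 -> c2 -> c1 -> b1 -> b2 -> a2 -> a3

Need to visit all 10 open cells exactly once, starting at d1 and ending at a3.
Route from d1: 2× down (reaching d3), left to c3, 2× up (reaching c1), left to b1, down to b2, left to a2, down to a3 — 9 moves in all.
Check: all 10 open cells covered.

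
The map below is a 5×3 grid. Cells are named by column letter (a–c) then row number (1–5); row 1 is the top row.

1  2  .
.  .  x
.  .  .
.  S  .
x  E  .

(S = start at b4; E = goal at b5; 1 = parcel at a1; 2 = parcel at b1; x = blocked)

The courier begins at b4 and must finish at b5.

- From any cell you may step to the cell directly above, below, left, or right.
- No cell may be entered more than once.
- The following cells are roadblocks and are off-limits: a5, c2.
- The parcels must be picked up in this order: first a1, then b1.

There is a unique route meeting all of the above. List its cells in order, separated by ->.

The waypoints must appear in the order a1, b1, with no cell reused.
Route from b4: left to a4, 3× up (reaching a1), right to b1, 2× down (reaching b3), right to c3, 2× down (reaching c5), left to b5 — 11 moves in all.
Check: order respected (1 at step 4, 2 at step 5).

b4 -> a4 -> a3 -> a2 -> a1 -> b1 -> b2 -> b3 -> c3 -> c4 -> c5 -> b5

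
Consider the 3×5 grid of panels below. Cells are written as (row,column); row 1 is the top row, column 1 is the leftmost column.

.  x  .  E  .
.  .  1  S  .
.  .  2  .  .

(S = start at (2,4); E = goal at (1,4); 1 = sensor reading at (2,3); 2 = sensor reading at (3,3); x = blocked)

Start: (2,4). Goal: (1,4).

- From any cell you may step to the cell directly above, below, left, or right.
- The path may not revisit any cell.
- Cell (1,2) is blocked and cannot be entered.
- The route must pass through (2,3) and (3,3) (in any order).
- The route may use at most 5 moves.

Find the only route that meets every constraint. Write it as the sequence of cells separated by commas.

The budget equals the shortest possible length, so every move has to be on a shortest route through the required cells.
Route from (2,4): down to (3,4), left to (3,3), 2× up (reaching (1,3)), right to (1,4) — 5 moves in all.
Check: all required cells visited; 5 ≤ 5 moves.

(2,4), (3,4), (3,3), (2,3), (1,3), (1,4)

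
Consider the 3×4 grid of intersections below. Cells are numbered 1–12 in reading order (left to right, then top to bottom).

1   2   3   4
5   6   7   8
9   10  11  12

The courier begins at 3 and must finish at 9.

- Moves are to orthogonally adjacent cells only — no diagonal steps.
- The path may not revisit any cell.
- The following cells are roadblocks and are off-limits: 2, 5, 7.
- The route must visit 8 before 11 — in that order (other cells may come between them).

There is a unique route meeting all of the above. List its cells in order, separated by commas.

The waypoints must appear in the order 8, 11, with no cell reused.
Route from 3: right 1 to 4, down 2 to 12, left 3 to 9 — 6 moves in all.
Check: order respected (8 at step 2, 11 at step 4).

3, 4, 8, 12, 11, 10, 9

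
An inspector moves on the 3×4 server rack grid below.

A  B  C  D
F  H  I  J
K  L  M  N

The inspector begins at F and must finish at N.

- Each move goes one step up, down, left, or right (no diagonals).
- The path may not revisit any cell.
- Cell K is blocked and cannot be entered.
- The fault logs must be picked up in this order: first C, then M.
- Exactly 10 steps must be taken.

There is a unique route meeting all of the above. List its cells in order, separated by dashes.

F - A - B - C - D - J - I - H - L - M - N

The waypoints must appear in the order C, M, with no cell reused.
Route from F: up to A, 3× right (reaching D), down to J, 2× left (reaching H), down to L, 2× right (reaching N) — 10 moves in all.
Check: order respected (C at step 3, M at step 9); 10 moves as required.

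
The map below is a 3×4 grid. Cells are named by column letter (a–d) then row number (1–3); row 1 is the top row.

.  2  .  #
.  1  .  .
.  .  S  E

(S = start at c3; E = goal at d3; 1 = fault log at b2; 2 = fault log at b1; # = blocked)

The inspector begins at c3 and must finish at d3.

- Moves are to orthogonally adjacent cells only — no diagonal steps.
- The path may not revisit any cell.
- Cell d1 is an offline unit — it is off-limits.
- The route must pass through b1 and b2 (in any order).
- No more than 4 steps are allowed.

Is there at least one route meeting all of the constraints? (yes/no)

Even ignoring the no-revisit rule, getting from c3 to d3, taking the cheapest ordering c3 → b2 → b1 → d3 needs at least 2 + 1 + 4 = 7 moves (Manhattan distance per leg), which exceeds the 4-move limit.

no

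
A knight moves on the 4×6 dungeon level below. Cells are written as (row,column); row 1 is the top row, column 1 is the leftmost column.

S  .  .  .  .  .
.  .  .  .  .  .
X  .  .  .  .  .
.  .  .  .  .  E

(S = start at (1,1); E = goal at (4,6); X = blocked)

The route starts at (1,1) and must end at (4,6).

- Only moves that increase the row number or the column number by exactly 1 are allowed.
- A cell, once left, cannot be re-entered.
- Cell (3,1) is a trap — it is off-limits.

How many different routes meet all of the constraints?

50

A right/down-only route from (1,1) to (4,6) makes exactly 3 down-moves and 5 right-moves in some order.
With no other constraints that would be C(8,3) = 56 routes.
Subtract routes through each blocked cell (inclusion–exclusion for overlaps): − through (3,1): 6 → 50.
That gives 50 routes.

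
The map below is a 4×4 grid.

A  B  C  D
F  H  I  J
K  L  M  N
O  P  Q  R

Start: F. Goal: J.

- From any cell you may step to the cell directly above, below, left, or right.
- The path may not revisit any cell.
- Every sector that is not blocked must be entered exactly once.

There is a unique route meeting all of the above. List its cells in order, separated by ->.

Need to visit all 16 open cells exactly once, starting at F and ending at J.
Cell O has only two open neighbours (K and P), so the path must pass straight through it: one of those is the cell it's entered from and the other is where it exits.
Route from F: up to A, right to B, 2× down (reaching L), left to K, down to O, 3× right (reaching R), up to N, left to M, 2× up (reaching C), right to D, down to J — 15 moves in all.
Check: all 16 open cells covered.

F -> A -> B -> H -> L -> K -> O -> P -> Q -> R -> N -> M -> I -> C -> D -> J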